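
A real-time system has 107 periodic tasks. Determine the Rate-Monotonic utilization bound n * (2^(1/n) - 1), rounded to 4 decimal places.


Compute 2^(1/107) = 1.0064990387
Subtract 1: 1.0064990387 - 1 = 0.0064990387
Multiply by n: 107 * 0.0064990387 = 0.6953971409
Round to 4 dp: 0.6954

0.6954


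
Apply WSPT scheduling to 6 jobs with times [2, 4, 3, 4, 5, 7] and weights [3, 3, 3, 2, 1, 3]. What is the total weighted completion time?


Compute p/w ratios and sort ascending (WSPT): [(2, 3), (3, 3), (4, 3), (4, 2), (7, 3), (5, 1)]
Compute weighted completion times:
  Job (p=2,w=3): C=2, w*C=3*2=6
  Job (p=3,w=3): C=5, w*C=3*5=15
  Job (p=4,w=3): C=9, w*C=3*9=27
  Job (p=4,w=2): C=13, w*C=2*13=26
  Job (p=7,w=3): C=20, w*C=3*20=60
  Job (p=5,w=1): C=25, w*C=1*25=25
Total weighted completion time = 159

159


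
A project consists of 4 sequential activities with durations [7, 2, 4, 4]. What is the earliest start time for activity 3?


Activity 3 starts after activities 1 through 2 complete.
Predecessor durations: [7, 2]
ES = 7 + 2 = 9

9


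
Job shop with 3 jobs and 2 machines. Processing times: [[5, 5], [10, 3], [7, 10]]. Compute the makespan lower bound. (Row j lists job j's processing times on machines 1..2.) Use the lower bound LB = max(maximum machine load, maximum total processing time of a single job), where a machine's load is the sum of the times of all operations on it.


Machine loads:
  Machine 1: 5 + 10 + 7 = 22
  Machine 2: 5 + 3 + 10 = 18
Max machine load = 22
Job totals:
  Job 1: 10
  Job 2: 13
  Job 3: 17
Max job total = 17
Lower bound = max(22, 17) = 22

22


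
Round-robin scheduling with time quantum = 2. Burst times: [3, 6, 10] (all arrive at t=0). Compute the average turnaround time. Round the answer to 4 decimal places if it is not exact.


Time quantum = 2
Execution trace:
  J1 runs 2 units, time = 2
  J2 runs 2 units, time = 4
  J3 runs 2 units, time = 6
  J1 runs 1 units, time = 7
  J2 runs 2 units, time = 9
  J3 runs 2 units, time = 11
  J2 runs 2 units, time = 13
  J3 runs 2 units, time = 15
  J3 runs 2 units, time = 17
  J3 runs 2 units, time = 19
Finish times: [7, 13, 19]
Average turnaround = 39/3 = 13.0

13.0


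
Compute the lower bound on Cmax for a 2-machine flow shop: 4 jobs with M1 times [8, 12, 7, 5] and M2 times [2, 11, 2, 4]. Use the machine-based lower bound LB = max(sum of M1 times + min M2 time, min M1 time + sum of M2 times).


LB1 = sum(M1 times) + min(M2 times) = 32 + 2 = 34
LB2 = min(M1 times) + sum(M2 times) = 5 + 19 = 24
Lower bound = max(LB1, LB2) = max(34, 24) = 34

34


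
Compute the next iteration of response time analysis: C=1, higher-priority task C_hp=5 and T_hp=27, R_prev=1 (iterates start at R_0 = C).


R_next = C + ceil(R_prev / T_hp) * C_hp
ceil(1 / 27) = ceil(0.037) = 1
Interference = 1 * 5 = 5
R_next = 1 + 5 = 6

6


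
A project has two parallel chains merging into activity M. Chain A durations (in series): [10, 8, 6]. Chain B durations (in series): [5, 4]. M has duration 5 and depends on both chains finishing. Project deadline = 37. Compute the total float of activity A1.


Forward pass: ES(A1) = sum of predecessors on chain A = 0
EF = ES + duration = 0 + 10 = 10
Backward pass: LF(M) = deadline = 37; LS(M) = 37 - 5 = 32
LF(A1) = LS(M) - sum(successors on chain A) = 32 - 14 = 18
LS = LF - duration = 18 - 10 = 8
Total float = LS - ES = 8 - 0 = 8

8


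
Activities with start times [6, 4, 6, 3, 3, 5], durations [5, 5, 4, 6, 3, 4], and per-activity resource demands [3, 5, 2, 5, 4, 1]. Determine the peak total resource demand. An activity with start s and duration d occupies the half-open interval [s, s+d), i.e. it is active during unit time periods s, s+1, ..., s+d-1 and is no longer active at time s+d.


Each activity i is active on [start_i, start_i + duration_i).
Compute total resource usage per time slot:
  t=0: active resources = [], total = 0
  t=1: active resources = [], total = 0
  t=2: active resources = [], total = 0
  t=3: active resources = [5, 4], total = 9
  t=4: active resources = [5, 5, 4], total = 14
  t=5: active resources = [5, 5, 4, 1], total = 15
  t=6: active resources = [3, 5, 2, 5, 1], total = 16
  t=7: active resources = [3, 5, 2, 5, 1], total = 16
  t=8: active resources = [3, 5, 2, 5, 1], total = 16
  t=9: active resources = [3, 2], total = 5
  t=10: active resources = [3], total = 3
Peak resource demand = 16

16


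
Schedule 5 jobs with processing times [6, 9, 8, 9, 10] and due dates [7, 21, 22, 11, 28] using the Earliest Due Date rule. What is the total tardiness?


Sort by due date (EDD order): [(6, 7), (9, 11), (9, 21), (8, 22), (10, 28)]
Compute completion times and tardiness:
  Job 1: p=6, d=7, C=6, tardiness=max(0,6-7)=0
  Job 2: p=9, d=11, C=15, tardiness=max(0,15-11)=4
  Job 3: p=9, d=21, C=24, tardiness=max(0,24-21)=3
  Job 4: p=8, d=22, C=32, tardiness=max(0,32-22)=10
  Job 5: p=10, d=28, C=42, tardiness=max(0,42-28)=14
Total tardiness = 31

31


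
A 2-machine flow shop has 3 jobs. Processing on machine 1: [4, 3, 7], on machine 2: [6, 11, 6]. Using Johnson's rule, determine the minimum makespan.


Apply Johnson's rule:
  Group 1 (a <= b): [(2, 3, 11), (1, 4, 6)]
  Group 2 (a > b): [(3, 7, 6)]
Optimal job order: [2, 1, 3]
Schedule:
  Job 2: M1 done at 3, M2 done at 14
  Job 1: M1 done at 7, M2 done at 20
  Job 3: M1 done at 14, M2 done at 26
Makespan = 26

26


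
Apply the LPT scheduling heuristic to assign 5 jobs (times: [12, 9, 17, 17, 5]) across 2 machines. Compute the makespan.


Sort jobs in decreasing order (LPT): [17, 17, 12, 9, 5]
Assign each job to the least loaded machine:
  Machine 1: jobs [17, 12], load = 29
  Machine 2: jobs [17, 9, 5], load = 31
Makespan = max load = 31

31


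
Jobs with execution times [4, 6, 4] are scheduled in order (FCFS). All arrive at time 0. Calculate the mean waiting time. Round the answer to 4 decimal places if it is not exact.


FCFS order (as given): [4, 6, 4]
Waiting times:
  Job 1: wait = 0
  Job 2: wait = 4
  Job 3: wait = 10
Sum of waiting times = 14
Average waiting time = 14/3 = 4.6667

4.6667


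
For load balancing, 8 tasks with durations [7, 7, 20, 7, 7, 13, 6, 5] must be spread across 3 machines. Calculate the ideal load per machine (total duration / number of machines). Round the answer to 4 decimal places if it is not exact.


Total processing time = 7 + 7 + 20 + 7 + 7 + 13 + 6 + 5 = 72
Number of machines = 3
Ideal balanced load = 72 / 3 = 24.0

24.0


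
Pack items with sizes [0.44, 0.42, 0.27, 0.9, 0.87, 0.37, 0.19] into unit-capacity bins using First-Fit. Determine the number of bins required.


Place items sequentially using First-Fit:
  Item 0.44 -> new Bin 1
  Item 0.42 -> Bin 1 (now 0.86)
  Item 0.27 -> new Bin 2
  Item 0.9 -> new Bin 3
  Item 0.87 -> new Bin 4
  Item 0.37 -> Bin 2 (now 0.64)
  Item 0.19 -> Bin 2 (now 0.83)
Total bins used = 4

4


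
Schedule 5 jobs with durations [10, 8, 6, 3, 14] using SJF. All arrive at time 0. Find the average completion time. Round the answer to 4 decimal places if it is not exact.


SJF order (ascending): [3, 6, 8, 10, 14]
Completion times:
  Job 1: burst=3, C=3
  Job 2: burst=6, C=9
  Job 3: burst=8, C=17
  Job 4: burst=10, C=27
  Job 5: burst=14, C=41
Average completion = 97/5 = 19.4

19.4


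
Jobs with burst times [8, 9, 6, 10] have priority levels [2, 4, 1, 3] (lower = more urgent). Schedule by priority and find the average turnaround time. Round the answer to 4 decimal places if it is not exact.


Sort by priority (ascending = highest first):
Order: [(1, 6), (2, 8), (3, 10), (4, 9)]
Completion times:
  Priority 1, burst=6, C=6
  Priority 2, burst=8, C=14
  Priority 3, burst=10, C=24
  Priority 4, burst=9, C=33
Average turnaround = 77/4 = 19.25

19.25


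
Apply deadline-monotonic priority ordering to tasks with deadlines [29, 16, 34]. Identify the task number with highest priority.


Sort tasks by relative deadline (ascending):
  Task 2: deadline = 16
  Task 1: deadline = 29
  Task 3: deadline = 34
Priority order (highest first): [2, 1, 3]
Highest priority task = 2

2


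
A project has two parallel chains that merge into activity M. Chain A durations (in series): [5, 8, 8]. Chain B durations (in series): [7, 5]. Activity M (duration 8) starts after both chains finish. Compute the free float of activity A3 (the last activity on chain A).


ES(A3) = sum of predecessors on chain A = 13
EF(A3) = ES + duration = 13 + 8 = 21
Successor of A3 is M. ES(M) = max(sum(A), sum(B)) = max(21, 12) = 21
Free float = ES(successor) - EF(current) = 21 - 21 = 0

0


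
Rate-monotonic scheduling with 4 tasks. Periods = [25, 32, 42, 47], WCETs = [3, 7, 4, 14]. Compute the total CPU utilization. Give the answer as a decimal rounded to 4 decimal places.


Compute individual utilizations (exact fractions):
  Task 1: C/T = 3/25 (approx. 0.12)
  Task 2: C/T = 7/32 (approx. 0.2188)
  Task 3: C/T = 4/42 = 2/21 (approx. 0.0952)
  Task 4: C/T = 14/47 (approx. 0.2979)
Total utilization U = 3/25 + 7/32 + 2/21 + 14/47 = 577877/789600
Rounded to 4 decimal places: U = 0.7319
RM (Liu & Layland) bound for 4 tasks = 0.756828; compare with U = 577877/789600 (approx. 0.731860)
U <= bound, so schedulable by RM sufficient condition.

0.7319


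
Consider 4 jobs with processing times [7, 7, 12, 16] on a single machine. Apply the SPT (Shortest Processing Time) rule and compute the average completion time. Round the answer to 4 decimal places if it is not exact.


Sort jobs by processing time (SPT order): [7, 7, 12, 16]
Compute completion times sequentially:
  Job 1: processing = 7, completes at 7
  Job 2: processing = 7, completes at 14
  Job 3: processing = 12, completes at 26
  Job 4: processing = 16, completes at 42
Sum of completion times = 89
Average completion time = 89/4 = 22.25

22.25


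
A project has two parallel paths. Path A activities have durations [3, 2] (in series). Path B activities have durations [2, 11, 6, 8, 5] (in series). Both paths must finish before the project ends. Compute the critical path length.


Path A total = 3 + 2 = 5
Path B total = 2 + 11 + 6 + 8 + 5 = 32
Critical path = longest path = max(5, 32) = 32

32


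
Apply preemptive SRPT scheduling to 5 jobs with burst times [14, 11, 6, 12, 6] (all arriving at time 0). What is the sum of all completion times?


Since all jobs arrive at t=0, SRPT equals SPT ordering.
SPT order: [6, 6, 11, 12, 14]
Completion times:
  Job 1: p=6, C=6
  Job 2: p=6, C=12
  Job 3: p=11, C=23
  Job 4: p=12, C=35
  Job 5: p=14, C=49
Total completion time = 6 + 12 + 23 + 35 + 49 = 125

125


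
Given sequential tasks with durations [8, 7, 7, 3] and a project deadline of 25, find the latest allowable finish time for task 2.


LF(activity 2) = deadline - sum of successor durations
Successors: activities 3 through 4 with durations [7, 3]
Sum of successor durations = 10
LF = 25 - 10 = 15

15


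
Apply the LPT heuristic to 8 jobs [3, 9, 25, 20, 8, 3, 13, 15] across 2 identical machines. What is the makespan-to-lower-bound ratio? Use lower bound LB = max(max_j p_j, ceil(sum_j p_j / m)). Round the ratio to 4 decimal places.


LPT order: [25, 20, 15, 13, 9, 8, 3, 3]
Machine loads after assignment: [49, 47]
LPT makespan = 49
Lower bound = max(max_job, ceil(total/2)) = max(25, 48) = 48
Ratio = 49 / 48 = 1.0208

1.0208


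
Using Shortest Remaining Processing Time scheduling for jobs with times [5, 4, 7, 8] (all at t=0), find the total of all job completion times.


Since all jobs arrive at t=0, SRPT equals SPT ordering.
SPT order: [4, 5, 7, 8]
Completion times:
  Job 1: p=4, C=4
  Job 2: p=5, C=9
  Job 3: p=7, C=16
  Job 4: p=8, C=24
Total completion time = 4 + 9 + 16 + 24 = 53

53


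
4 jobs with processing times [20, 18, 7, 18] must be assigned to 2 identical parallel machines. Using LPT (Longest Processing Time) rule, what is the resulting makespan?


Sort jobs in decreasing order (LPT): [20, 18, 18, 7]
Assign each job to the least loaded machine:
  Machine 1: jobs [20, 7], load = 27
  Machine 2: jobs [18, 18], load = 36
Makespan = max load = 36

36


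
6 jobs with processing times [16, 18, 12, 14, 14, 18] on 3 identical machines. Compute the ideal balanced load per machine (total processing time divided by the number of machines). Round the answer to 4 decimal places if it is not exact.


Total processing time = 16 + 18 + 12 + 14 + 14 + 18 = 92
Number of machines = 3
Ideal balanced load = 92 / 3 = 30.6667

30.6667


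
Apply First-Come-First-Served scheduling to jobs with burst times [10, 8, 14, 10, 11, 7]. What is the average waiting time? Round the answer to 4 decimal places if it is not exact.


FCFS order (as given): [10, 8, 14, 10, 11, 7]
Waiting times:
  Job 1: wait = 0
  Job 2: wait = 10
  Job 3: wait = 18
  Job 4: wait = 32
  Job 5: wait = 42
  Job 6: wait = 53
Sum of waiting times = 155
Average waiting time = 155/6 = 25.8333

25.8333


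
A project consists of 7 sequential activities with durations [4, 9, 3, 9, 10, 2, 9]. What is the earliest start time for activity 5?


Activity 5 starts after activities 1 through 4 complete.
Predecessor durations: [4, 9, 3, 9]
ES = 4 + 9 + 3 + 9 = 25

25


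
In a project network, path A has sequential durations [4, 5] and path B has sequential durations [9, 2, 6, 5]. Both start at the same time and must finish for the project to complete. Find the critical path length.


Path A total = 4 + 5 = 9
Path B total = 9 + 2 + 6 + 5 = 22
Critical path = longest path = max(9, 22) = 22

22


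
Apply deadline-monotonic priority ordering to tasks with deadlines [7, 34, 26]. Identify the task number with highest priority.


Sort tasks by relative deadline (ascending):
  Task 1: deadline = 7
  Task 3: deadline = 26
  Task 2: deadline = 34
Priority order (highest first): [1, 3, 2]
Highest priority task = 1

1


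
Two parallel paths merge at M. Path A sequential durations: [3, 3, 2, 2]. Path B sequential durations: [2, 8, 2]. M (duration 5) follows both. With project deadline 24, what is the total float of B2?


Forward pass: ES(B2) = sum of predecessors on chain B = 2
EF = ES + duration = 2 + 8 = 10
Backward pass: LF(M) = deadline = 24; LS(M) = 24 - 5 = 19
LF(B2) = LS(M) - sum(successors on chain B) = 19 - 2 = 17
LS = LF - duration = 17 - 8 = 9
Total float = LS - ES = 9 - 2 = 7

7


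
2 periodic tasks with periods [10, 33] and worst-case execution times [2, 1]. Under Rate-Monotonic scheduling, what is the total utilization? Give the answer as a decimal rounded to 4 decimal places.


Compute individual utilizations (exact fractions):
  Task 1: C/T = 2/10 = 1/5 (approx. 0.2)
  Task 2: C/T = 1/33 (approx. 0.0303)
Total utilization U = 1/5 + 1/33 = 38/165
Rounded to 4 decimal places: U = 0.2303
RM (Liu & Layland) bound for 2 tasks = 0.828427; compare with U = 38/165 (approx. 0.230303)
U <= bound, so schedulable by RM sufficient condition.

0.2303


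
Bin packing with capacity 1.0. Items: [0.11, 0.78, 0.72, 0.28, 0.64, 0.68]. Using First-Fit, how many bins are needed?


Place items sequentially using First-Fit:
  Item 0.11 -> new Bin 1
  Item 0.78 -> Bin 1 (now 0.89)
  Item 0.72 -> new Bin 2
  Item 0.28 -> Bin 2 (now 1.0)
  Item 0.64 -> new Bin 3
  Item 0.68 -> new Bin 4
Total bins used = 4

4


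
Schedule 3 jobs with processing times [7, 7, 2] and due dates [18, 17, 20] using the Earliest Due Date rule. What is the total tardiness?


Sort by due date (EDD order): [(7, 17), (7, 18), (2, 20)]
Compute completion times and tardiness:
  Job 1: p=7, d=17, C=7, tardiness=max(0,7-17)=0
  Job 2: p=7, d=18, C=14, tardiness=max(0,14-18)=0
  Job 3: p=2, d=20, C=16, tardiness=max(0,16-20)=0
Total tardiness = 0

0


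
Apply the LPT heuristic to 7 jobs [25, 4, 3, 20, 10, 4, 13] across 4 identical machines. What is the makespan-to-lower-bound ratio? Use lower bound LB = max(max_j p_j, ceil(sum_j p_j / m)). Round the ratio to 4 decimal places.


LPT order: [25, 20, 13, 10, 4, 4, 3]
Machine loads after assignment: [25, 20, 17, 17]
LPT makespan = 25
Lower bound = max(max_job, ceil(total/4)) = max(25, 20) = 25
Ratio = 25 / 25 = 1.0

1.0


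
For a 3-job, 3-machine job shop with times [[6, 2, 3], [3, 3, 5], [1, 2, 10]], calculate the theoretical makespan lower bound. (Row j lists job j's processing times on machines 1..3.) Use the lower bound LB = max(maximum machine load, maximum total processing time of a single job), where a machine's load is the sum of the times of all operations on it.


Machine loads:
  Machine 1: 6 + 3 + 1 = 10
  Machine 2: 2 + 3 + 2 = 7
  Machine 3: 3 + 5 + 10 = 18
Max machine load = 18
Job totals:
  Job 1: 11
  Job 2: 11
  Job 3: 13
Max job total = 13
Lower bound = max(18, 13) = 18

18


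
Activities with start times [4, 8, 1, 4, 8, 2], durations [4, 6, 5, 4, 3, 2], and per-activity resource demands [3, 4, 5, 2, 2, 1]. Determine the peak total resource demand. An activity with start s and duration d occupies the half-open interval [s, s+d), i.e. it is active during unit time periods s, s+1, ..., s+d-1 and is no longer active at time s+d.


Each activity i is active on [start_i, start_i + duration_i).
Compute total resource usage per time slot:
  t=0: active resources = [], total = 0
  t=1: active resources = [5], total = 5
  t=2: active resources = [5, 1], total = 6
  t=3: active resources = [5, 1], total = 6
  t=4: active resources = [3, 5, 2], total = 10
  t=5: active resources = [3, 5, 2], total = 10
  t=6: active resources = [3, 2], total = 5
  t=7: active resources = [3, 2], total = 5
  t=8: active resources = [4, 2], total = 6
  t=9: active resources = [4, 2], total = 6
  t=10: active resources = [4, 2], total = 6
  t=11: active resources = [4], total = 4
  t=12: active resources = [4], total = 4
  t=13: active resources = [4], total = 4
Peak resource demand = 10

10


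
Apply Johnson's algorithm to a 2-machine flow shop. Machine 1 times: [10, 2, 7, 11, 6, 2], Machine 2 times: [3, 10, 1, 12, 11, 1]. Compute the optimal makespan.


Apply Johnson's rule:
  Group 1 (a <= b): [(2, 2, 10), (5, 6, 11), (4, 11, 12)]
  Group 2 (a > b): [(1, 10, 3), (3, 7, 1), (6, 2, 1)]
Optimal job order: [2, 5, 4, 1, 3, 6]
Schedule:
  Job 2: M1 done at 2, M2 done at 12
  Job 5: M1 done at 8, M2 done at 23
  Job 4: M1 done at 19, M2 done at 35
  Job 1: M1 done at 29, M2 done at 38
  Job 3: M1 done at 36, M2 done at 39
  Job 6: M1 done at 38, M2 done at 40
Makespan = 40

40


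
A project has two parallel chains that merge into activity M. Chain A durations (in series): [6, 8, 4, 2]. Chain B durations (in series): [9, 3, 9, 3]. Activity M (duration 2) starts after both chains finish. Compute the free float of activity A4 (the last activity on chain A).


ES(A4) = sum of predecessors on chain A = 18
EF(A4) = ES + duration = 18 + 2 = 20
Successor of A4 is M. ES(M) = max(sum(A), sum(B)) = max(20, 24) = 24
Free float = ES(successor) - EF(current) = 24 - 20 = 4

4


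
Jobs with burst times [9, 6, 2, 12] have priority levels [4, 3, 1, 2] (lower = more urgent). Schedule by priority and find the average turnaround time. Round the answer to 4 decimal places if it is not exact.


Sort by priority (ascending = highest first):
Order: [(1, 2), (2, 12), (3, 6), (4, 9)]
Completion times:
  Priority 1, burst=2, C=2
  Priority 2, burst=12, C=14
  Priority 3, burst=6, C=20
  Priority 4, burst=9, C=29
Average turnaround = 65/4 = 16.25

16.25


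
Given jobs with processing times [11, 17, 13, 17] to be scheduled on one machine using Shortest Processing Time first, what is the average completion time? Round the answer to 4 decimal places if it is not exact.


Sort jobs by processing time (SPT order): [11, 13, 17, 17]
Compute completion times sequentially:
  Job 1: processing = 11, completes at 11
  Job 2: processing = 13, completes at 24
  Job 3: processing = 17, completes at 41
  Job 4: processing = 17, completes at 58
Sum of completion times = 134
Average completion time = 134/4 = 33.5

33.5


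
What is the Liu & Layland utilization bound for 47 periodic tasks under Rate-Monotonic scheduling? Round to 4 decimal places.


Compute 2^(1/47) = 1.0148570979
Subtract 1: 1.0148570979 - 1 = 0.0148570979
Multiply by n: 47 * 0.0148570979 = 0.6982836013
Round to 4 dp: 0.6983

0.6983


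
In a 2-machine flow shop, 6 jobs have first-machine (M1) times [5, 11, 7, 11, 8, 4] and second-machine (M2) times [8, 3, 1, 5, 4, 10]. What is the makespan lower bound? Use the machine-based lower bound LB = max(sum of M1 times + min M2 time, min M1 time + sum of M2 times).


LB1 = sum(M1 times) + min(M2 times) = 46 + 1 = 47
LB2 = min(M1 times) + sum(M2 times) = 4 + 31 = 35
Lower bound = max(LB1, LB2) = max(47, 35) = 47

47


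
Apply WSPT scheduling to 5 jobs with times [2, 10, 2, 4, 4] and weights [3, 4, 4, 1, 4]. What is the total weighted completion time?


Compute p/w ratios and sort ascending (WSPT): [(2, 4), (2, 3), (4, 4), (10, 4), (4, 1)]
Compute weighted completion times:
  Job (p=2,w=4): C=2, w*C=4*2=8
  Job (p=2,w=3): C=4, w*C=3*4=12
  Job (p=4,w=4): C=8, w*C=4*8=32
  Job (p=10,w=4): C=18, w*C=4*18=72
  Job (p=4,w=1): C=22, w*C=1*22=22
Total weighted completion time = 146

146


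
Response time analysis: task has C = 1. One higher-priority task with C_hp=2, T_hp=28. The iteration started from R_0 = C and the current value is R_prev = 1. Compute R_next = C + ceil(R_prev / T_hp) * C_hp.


R_next = C + ceil(R_prev / T_hp) * C_hp
ceil(1 / 28) = ceil(0.0357) = 1
Interference = 1 * 2 = 2
R_next = 1 + 2 = 3

3


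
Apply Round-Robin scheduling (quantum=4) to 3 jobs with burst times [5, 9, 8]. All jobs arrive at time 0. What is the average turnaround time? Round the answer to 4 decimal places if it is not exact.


Time quantum = 4
Execution trace:
  J1 runs 4 units, time = 4
  J2 runs 4 units, time = 8
  J3 runs 4 units, time = 12
  J1 runs 1 units, time = 13
  J2 runs 4 units, time = 17
  J3 runs 4 units, time = 21
  J2 runs 1 units, time = 22
Finish times: [13, 22, 21]
Average turnaround = 56/3 = 18.6667

18.6667


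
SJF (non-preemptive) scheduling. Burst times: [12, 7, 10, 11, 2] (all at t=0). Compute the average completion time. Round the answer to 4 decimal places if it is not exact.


SJF order (ascending): [2, 7, 10, 11, 12]
Completion times:
  Job 1: burst=2, C=2
  Job 2: burst=7, C=9
  Job 3: burst=10, C=19
  Job 4: burst=11, C=30
  Job 5: burst=12, C=42
Average completion = 102/5 = 20.4

20.4


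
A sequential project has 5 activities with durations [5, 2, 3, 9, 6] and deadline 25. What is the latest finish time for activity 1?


LF(activity 1) = deadline - sum of successor durations
Successors: activities 2 through 5 with durations [2, 3, 9, 6]
Sum of successor durations = 20
LF = 25 - 20 = 5

5


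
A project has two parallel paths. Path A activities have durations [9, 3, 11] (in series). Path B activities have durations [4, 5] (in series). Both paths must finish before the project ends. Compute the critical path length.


Path A total = 9 + 3 + 11 = 23
Path B total = 4 + 5 = 9
Critical path = longest path = max(23, 9) = 23

23


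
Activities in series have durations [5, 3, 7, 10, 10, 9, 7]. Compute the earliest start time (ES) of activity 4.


Activity 4 starts after activities 1 through 3 complete.
Predecessor durations: [5, 3, 7]
ES = 5 + 3 + 7 = 15

15


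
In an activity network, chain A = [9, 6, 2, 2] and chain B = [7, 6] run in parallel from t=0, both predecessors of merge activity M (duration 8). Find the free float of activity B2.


ES(B2) = sum of predecessors on chain B = 7
EF(B2) = ES + duration = 7 + 6 = 13
Successor of B2 is M. ES(M) = max(sum(A), sum(B)) = max(19, 13) = 19
Free float = ES(successor) - EF(current) = 19 - 13 = 6

6


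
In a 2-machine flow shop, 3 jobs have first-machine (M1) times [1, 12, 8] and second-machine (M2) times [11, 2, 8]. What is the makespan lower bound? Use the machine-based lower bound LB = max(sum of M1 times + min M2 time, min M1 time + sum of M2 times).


LB1 = sum(M1 times) + min(M2 times) = 21 + 2 = 23
LB2 = min(M1 times) + sum(M2 times) = 1 + 21 = 22
Lower bound = max(LB1, LB2) = max(23, 22) = 23

23


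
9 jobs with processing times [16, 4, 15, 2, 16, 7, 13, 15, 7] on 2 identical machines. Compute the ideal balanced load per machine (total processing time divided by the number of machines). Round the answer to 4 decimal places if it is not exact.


Total processing time = 16 + 4 + 15 + 2 + 16 + 7 + 13 + 15 + 7 = 95
Number of machines = 2
Ideal balanced load = 95 / 2 = 47.5

47.5


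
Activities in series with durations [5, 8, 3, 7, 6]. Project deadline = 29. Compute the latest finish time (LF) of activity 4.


LF(activity 4) = deadline - sum of successor durations
Successors: activities 5 through 5 with durations [6]
Sum of successor durations = 6
LF = 29 - 6 = 23

23


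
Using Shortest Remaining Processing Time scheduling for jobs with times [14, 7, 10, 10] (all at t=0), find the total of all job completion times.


Since all jobs arrive at t=0, SRPT equals SPT ordering.
SPT order: [7, 10, 10, 14]
Completion times:
  Job 1: p=7, C=7
  Job 2: p=10, C=17
  Job 3: p=10, C=27
  Job 4: p=14, C=41
Total completion time = 7 + 17 + 27 + 41 = 92

92


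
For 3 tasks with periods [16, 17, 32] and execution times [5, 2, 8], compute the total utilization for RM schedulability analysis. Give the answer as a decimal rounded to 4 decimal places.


Compute individual utilizations (exact fractions):
  Task 1: C/T = 5/16 (approx. 0.3125)
  Task 2: C/T = 2/17 (approx. 0.1176)
  Task 3: C/T = 8/32 = 1/4 (approx. 0.25)
Total utilization U = 5/16 + 2/17 + 1/4 = 185/272
Rounded to 4 decimal places: U = 0.6801
RM (Liu & Layland) bound for 3 tasks = 0.779763; compare with U = 185/272 (approx. 0.680147)
U <= bound, so schedulable by RM sufficient condition.

0.6801


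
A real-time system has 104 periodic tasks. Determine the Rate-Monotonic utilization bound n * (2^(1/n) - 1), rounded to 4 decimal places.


Compute 2^(1/104) = 1.0066871365
Subtract 1: 1.0066871365 - 1 = 0.0066871365
Multiply by n: 104 * 0.0066871365 = 0.6954621960
Round to 4 dp: 0.6955

0.6955


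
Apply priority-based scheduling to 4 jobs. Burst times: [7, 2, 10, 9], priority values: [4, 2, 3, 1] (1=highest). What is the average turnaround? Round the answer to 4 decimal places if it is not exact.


Sort by priority (ascending = highest first):
Order: [(1, 9), (2, 2), (3, 10), (4, 7)]
Completion times:
  Priority 1, burst=9, C=9
  Priority 2, burst=2, C=11
  Priority 3, burst=10, C=21
  Priority 4, burst=7, C=28
Average turnaround = 69/4 = 17.25

17.25


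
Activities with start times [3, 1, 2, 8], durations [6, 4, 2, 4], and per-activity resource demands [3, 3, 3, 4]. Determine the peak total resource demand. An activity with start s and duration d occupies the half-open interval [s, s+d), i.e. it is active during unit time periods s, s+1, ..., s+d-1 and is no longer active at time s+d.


Each activity i is active on [start_i, start_i + duration_i).
Compute total resource usage per time slot:
  t=0: active resources = [], total = 0
  t=1: active resources = [3], total = 3
  t=2: active resources = [3, 3], total = 6
  t=3: active resources = [3, 3, 3], total = 9
  t=4: active resources = [3, 3], total = 6
  t=5: active resources = [3], total = 3
  t=6: active resources = [3], total = 3
  t=7: active resources = [3], total = 3
  t=8: active resources = [3, 4], total = 7
  t=9: active resources = [4], total = 4
  t=10: active resources = [4], total = 4
  t=11: active resources = [4], total = 4
Peak resource demand = 9

9


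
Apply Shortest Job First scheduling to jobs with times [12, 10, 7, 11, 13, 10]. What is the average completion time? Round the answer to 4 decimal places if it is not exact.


SJF order (ascending): [7, 10, 10, 11, 12, 13]
Completion times:
  Job 1: burst=7, C=7
  Job 2: burst=10, C=17
  Job 3: burst=10, C=27
  Job 4: burst=11, C=38
  Job 5: burst=12, C=50
  Job 6: burst=13, C=63
Average completion = 202/6 = 33.6667

33.6667


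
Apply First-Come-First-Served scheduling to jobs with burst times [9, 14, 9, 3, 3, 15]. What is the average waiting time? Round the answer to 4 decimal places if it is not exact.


FCFS order (as given): [9, 14, 9, 3, 3, 15]
Waiting times:
  Job 1: wait = 0
  Job 2: wait = 9
  Job 3: wait = 23
  Job 4: wait = 32
  Job 5: wait = 35
  Job 6: wait = 38
Sum of waiting times = 137
Average waiting time = 137/6 = 22.8333

22.8333


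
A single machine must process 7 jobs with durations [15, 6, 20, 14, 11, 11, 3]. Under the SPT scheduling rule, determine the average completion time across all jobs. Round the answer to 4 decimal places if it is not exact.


Sort jobs by processing time (SPT order): [3, 6, 11, 11, 14, 15, 20]
Compute completion times sequentially:
  Job 1: processing = 3, completes at 3
  Job 2: processing = 6, completes at 9
  Job 3: processing = 11, completes at 20
  Job 4: processing = 11, completes at 31
  Job 5: processing = 14, completes at 45
  Job 6: processing = 15, completes at 60
  Job 7: processing = 20, completes at 80
Sum of completion times = 248
Average completion time = 248/7 = 35.4286

35.4286


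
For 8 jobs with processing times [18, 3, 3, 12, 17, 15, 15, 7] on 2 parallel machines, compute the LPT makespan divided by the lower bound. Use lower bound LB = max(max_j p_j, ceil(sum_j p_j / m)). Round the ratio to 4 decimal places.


LPT order: [18, 17, 15, 15, 12, 7, 3, 3]
Machine loads after assignment: [46, 44]
LPT makespan = 46
Lower bound = max(max_job, ceil(total/2)) = max(18, 45) = 45
Ratio = 46 / 45 = 1.0222

1.0222


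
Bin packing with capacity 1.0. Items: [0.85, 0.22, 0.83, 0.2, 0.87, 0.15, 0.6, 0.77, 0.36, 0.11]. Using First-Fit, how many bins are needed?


Place items sequentially using First-Fit:
  Item 0.85 -> new Bin 1
  Item 0.22 -> new Bin 2
  Item 0.83 -> new Bin 3
  Item 0.2 -> Bin 2 (now 0.42)
  Item 0.87 -> new Bin 4
  Item 0.15 -> Bin 1 (now 1.0)
  Item 0.6 -> new Bin 5
  Item 0.77 -> new Bin 6
  Item 0.36 -> Bin 2 (now 0.78)
  Item 0.11 -> Bin 2 (now 0.89)
Total bins used = 6

6


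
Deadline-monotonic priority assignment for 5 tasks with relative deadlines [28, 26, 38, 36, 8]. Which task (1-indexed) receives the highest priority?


Sort tasks by relative deadline (ascending):
  Task 5: deadline = 8
  Task 2: deadline = 26
  Task 1: deadline = 28
  Task 4: deadline = 36
  Task 3: deadline = 38
Priority order (highest first): [5, 2, 1, 4, 3]
Highest priority task = 5

5


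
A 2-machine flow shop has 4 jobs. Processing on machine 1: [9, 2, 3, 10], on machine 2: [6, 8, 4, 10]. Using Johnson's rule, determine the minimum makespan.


Apply Johnson's rule:
  Group 1 (a <= b): [(2, 2, 8), (3, 3, 4), (4, 10, 10)]
  Group 2 (a > b): [(1, 9, 6)]
Optimal job order: [2, 3, 4, 1]
Schedule:
  Job 2: M1 done at 2, M2 done at 10
  Job 3: M1 done at 5, M2 done at 14
  Job 4: M1 done at 15, M2 done at 25
  Job 1: M1 done at 24, M2 done at 31
Makespan = 31

31


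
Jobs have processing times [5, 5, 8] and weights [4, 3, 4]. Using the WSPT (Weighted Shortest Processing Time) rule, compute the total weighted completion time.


Compute p/w ratios and sort ascending (WSPT): [(5, 4), (5, 3), (8, 4)]
Compute weighted completion times:
  Job (p=5,w=4): C=5, w*C=4*5=20
  Job (p=5,w=3): C=10, w*C=3*10=30
  Job (p=8,w=4): C=18, w*C=4*18=72
Total weighted completion time = 122

122


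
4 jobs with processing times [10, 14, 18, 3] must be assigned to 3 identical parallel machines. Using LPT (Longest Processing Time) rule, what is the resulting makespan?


Sort jobs in decreasing order (LPT): [18, 14, 10, 3]
Assign each job to the least loaded machine:
  Machine 1: jobs [18], load = 18
  Machine 2: jobs [14], load = 14
  Machine 3: jobs [10, 3], load = 13
Makespan = max load = 18

18


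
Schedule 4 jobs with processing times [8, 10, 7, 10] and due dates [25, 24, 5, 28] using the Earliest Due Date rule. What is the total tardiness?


Sort by due date (EDD order): [(7, 5), (10, 24), (8, 25), (10, 28)]
Compute completion times and tardiness:
  Job 1: p=7, d=5, C=7, tardiness=max(0,7-5)=2
  Job 2: p=10, d=24, C=17, tardiness=max(0,17-24)=0
  Job 3: p=8, d=25, C=25, tardiness=max(0,25-25)=0
  Job 4: p=10, d=28, C=35, tardiness=max(0,35-28)=7
Total tardiness = 9

9


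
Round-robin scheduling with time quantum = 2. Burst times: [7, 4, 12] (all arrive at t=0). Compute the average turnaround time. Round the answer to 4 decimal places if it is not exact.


Time quantum = 2
Execution trace:
  J1 runs 2 units, time = 2
  J2 runs 2 units, time = 4
  J3 runs 2 units, time = 6
  J1 runs 2 units, time = 8
  J2 runs 2 units, time = 10
  J3 runs 2 units, time = 12
  J1 runs 2 units, time = 14
  J3 runs 2 units, time = 16
  J1 runs 1 units, time = 17
  J3 runs 2 units, time = 19
  J3 runs 2 units, time = 21
  J3 runs 2 units, time = 23
Finish times: [17, 10, 23]
Average turnaround = 50/3 = 16.6667

16.6667


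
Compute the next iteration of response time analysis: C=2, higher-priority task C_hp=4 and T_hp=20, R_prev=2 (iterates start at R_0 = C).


R_next = C + ceil(R_prev / T_hp) * C_hp
ceil(2 / 20) = ceil(0.1) = 1
Interference = 1 * 4 = 4
R_next = 2 + 4 = 6

6


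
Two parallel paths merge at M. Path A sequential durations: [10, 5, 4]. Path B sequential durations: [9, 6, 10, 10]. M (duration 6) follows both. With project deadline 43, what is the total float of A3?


Forward pass: ES(A3) = sum of predecessors on chain A = 15
EF = ES + duration = 15 + 4 = 19
Backward pass: LF(M) = deadline = 43; LS(M) = 43 - 6 = 37
LF(A3) = LS(M) - sum(successors on chain A) = 37 - 0 = 37
LS = LF - duration = 37 - 4 = 33
Total float = LS - ES = 33 - 15 = 18

18


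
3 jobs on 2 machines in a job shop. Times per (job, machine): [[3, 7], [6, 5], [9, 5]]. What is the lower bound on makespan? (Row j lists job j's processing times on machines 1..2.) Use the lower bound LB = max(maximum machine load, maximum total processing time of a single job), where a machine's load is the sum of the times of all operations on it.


Machine loads:
  Machine 1: 3 + 6 + 9 = 18
  Machine 2: 7 + 5 + 5 = 17
Max machine load = 18
Job totals:
  Job 1: 10
  Job 2: 11
  Job 3: 14
Max job total = 14
Lower bound = max(18, 14) = 18

18


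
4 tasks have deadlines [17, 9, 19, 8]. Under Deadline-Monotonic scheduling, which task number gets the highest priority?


Sort tasks by relative deadline (ascending):
  Task 4: deadline = 8
  Task 2: deadline = 9
  Task 1: deadline = 17
  Task 3: deadline = 19
Priority order (highest first): [4, 2, 1, 3]
Highest priority task = 4

4


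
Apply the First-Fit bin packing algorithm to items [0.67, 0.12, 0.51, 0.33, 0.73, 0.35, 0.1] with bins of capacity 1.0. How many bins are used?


Place items sequentially using First-Fit:
  Item 0.67 -> new Bin 1
  Item 0.12 -> Bin 1 (now 0.79)
  Item 0.51 -> new Bin 2
  Item 0.33 -> Bin 2 (now 0.84)
  Item 0.73 -> new Bin 3
  Item 0.35 -> new Bin 4
  Item 0.1 -> Bin 1 (now 0.89)
Total bins used = 4

4


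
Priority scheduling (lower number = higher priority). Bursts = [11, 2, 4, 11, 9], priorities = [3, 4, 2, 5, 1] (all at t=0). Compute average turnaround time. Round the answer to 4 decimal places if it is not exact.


Sort by priority (ascending = highest first):
Order: [(1, 9), (2, 4), (3, 11), (4, 2), (5, 11)]
Completion times:
  Priority 1, burst=9, C=9
  Priority 2, burst=4, C=13
  Priority 3, burst=11, C=24
  Priority 4, burst=2, C=26
  Priority 5, burst=11, C=37
Average turnaround = 109/5 = 21.8

21.8


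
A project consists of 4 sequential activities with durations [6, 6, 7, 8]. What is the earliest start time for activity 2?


Activity 2 starts after activities 1 through 1 complete.
Predecessor durations: [6]
ES = 6 = 6

6


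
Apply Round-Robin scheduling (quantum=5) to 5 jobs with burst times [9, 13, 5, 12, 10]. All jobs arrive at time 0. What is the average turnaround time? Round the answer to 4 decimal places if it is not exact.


Time quantum = 5
Execution trace:
  J1 runs 5 units, time = 5
  J2 runs 5 units, time = 10
  J3 runs 5 units, time = 15
  J4 runs 5 units, time = 20
  J5 runs 5 units, time = 25
  J1 runs 4 units, time = 29
  J2 runs 5 units, time = 34
  J4 runs 5 units, time = 39
  J5 runs 5 units, time = 44
  J2 runs 3 units, time = 47
  J4 runs 2 units, time = 49
Finish times: [29, 47, 15, 49, 44]
Average turnaround = 184/5 = 36.8

36.8


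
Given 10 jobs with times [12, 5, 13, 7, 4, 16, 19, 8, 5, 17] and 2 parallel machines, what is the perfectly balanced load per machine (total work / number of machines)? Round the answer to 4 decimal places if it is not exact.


Total processing time = 12 + 5 + 13 + 7 + 4 + 16 + 19 + 8 + 5 + 17 = 106
Number of machines = 2
Ideal balanced load = 106 / 2 = 53.0

53.0


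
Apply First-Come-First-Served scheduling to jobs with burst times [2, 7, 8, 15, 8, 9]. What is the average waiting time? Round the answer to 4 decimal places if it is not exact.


FCFS order (as given): [2, 7, 8, 15, 8, 9]
Waiting times:
  Job 1: wait = 0
  Job 2: wait = 2
  Job 3: wait = 9
  Job 4: wait = 17
  Job 5: wait = 32
  Job 6: wait = 40
Sum of waiting times = 100
Average waiting time = 100/6 = 16.6667

16.6667


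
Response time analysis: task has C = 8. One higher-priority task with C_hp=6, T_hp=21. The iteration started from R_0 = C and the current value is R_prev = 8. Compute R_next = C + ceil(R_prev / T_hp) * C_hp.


R_next = C + ceil(R_prev / T_hp) * C_hp
ceil(8 / 21) = ceil(0.381) = 1
Interference = 1 * 6 = 6
R_next = 8 + 6 = 14

14


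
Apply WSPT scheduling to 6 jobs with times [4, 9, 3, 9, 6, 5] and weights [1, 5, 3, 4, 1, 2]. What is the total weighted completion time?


Compute p/w ratios and sort ascending (WSPT): [(3, 3), (9, 5), (9, 4), (5, 2), (4, 1), (6, 1)]
Compute weighted completion times:
  Job (p=3,w=3): C=3, w*C=3*3=9
  Job (p=9,w=5): C=12, w*C=5*12=60
  Job (p=9,w=4): C=21, w*C=4*21=84
  Job (p=5,w=2): C=26, w*C=2*26=52
  Job (p=4,w=1): C=30, w*C=1*30=30
  Job (p=6,w=1): C=36, w*C=1*36=36
Total weighted completion time = 271

271


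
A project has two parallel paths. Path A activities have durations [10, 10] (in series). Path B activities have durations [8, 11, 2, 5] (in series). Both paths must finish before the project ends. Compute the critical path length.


Path A total = 10 + 10 = 20
Path B total = 8 + 11 + 2 + 5 = 26
Critical path = longest path = max(20, 26) = 26

26


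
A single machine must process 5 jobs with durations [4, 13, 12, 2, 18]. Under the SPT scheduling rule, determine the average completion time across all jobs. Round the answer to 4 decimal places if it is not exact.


Sort jobs by processing time (SPT order): [2, 4, 12, 13, 18]
Compute completion times sequentially:
  Job 1: processing = 2, completes at 2
  Job 2: processing = 4, completes at 6
  Job 3: processing = 12, completes at 18
  Job 4: processing = 13, completes at 31
  Job 5: processing = 18, completes at 49
Sum of completion times = 106
Average completion time = 106/5 = 21.2

21.2


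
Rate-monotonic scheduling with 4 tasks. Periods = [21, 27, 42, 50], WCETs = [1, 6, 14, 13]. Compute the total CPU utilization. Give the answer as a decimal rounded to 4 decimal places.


Compute individual utilizations (exact fractions):
  Task 1: C/T = 1/21 (approx. 0.0476)
  Task 2: C/T = 6/27 = 2/9 (approx. 0.2222)
  Task 3: C/T = 14/42 = 1/3 (approx. 0.3333)
  Task 4: C/T = 13/50 (approx. 0.26)
Total utilization U = 1/21 + 2/9 + 1/3 + 13/50 = 2719/3150
Rounded to 4 decimal places: U = 0.8632
RM (Liu & Layland) bound for 4 tasks = 0.756828; compare with U = 2719/3150 (approx. 0.863175)
bound < U <= 1, so the RM sufficient condition is not met (inconclusive; an exact test such as response-time analysis is needed).

0.8632


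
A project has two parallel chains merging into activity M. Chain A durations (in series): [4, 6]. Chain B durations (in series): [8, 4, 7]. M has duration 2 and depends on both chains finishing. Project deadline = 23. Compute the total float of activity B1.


Forward pass: ES(B1) = sum of predecessors on chain B = 0
EF = ES + duration = 0 + 8 = 8
Backward pass: LF(M) = deadline = 23; LS(M) = 23 - 2 = 21
LF(B1) = LS(M) - sum(successors on chain B) = 21 - 11 = 10
LS = LF - duration = 10 - 8 = 2
Total float = LS - ES = 2 - 0 = 2

2
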